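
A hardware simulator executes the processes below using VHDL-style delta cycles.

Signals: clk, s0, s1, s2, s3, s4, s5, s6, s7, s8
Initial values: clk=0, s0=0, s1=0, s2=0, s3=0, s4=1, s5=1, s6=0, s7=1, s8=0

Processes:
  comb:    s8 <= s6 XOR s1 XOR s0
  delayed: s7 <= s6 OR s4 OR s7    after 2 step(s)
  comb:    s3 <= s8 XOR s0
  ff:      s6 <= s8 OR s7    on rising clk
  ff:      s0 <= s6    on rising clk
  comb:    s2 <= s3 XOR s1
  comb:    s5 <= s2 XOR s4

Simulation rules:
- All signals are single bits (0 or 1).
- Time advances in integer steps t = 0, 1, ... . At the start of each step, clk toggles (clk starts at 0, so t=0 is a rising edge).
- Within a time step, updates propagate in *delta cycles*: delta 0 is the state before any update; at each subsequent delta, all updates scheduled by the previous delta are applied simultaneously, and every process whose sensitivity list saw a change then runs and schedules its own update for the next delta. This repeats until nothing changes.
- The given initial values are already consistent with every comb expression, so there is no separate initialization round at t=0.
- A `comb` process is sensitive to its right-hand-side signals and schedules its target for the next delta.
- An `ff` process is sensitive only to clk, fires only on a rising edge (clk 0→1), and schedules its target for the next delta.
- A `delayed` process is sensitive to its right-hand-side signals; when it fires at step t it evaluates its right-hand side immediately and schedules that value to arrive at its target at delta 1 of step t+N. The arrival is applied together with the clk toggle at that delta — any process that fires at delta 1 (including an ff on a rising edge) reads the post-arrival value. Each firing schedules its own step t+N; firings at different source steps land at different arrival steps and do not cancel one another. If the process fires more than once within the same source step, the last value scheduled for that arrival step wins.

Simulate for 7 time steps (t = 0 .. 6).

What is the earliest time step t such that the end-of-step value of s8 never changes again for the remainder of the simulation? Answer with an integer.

2

t0.Δ0 s6=0 s0=0 s7=1 s1=0 clk=0 s5=1 s8=0 s4=1 s2=0 s3=0
t0.Δ1 s6=0 s0=0 s7=1 s1=0 clk=1 s5=1 s8=0 s4=1 s2=0 s3=0
t0.Δ2 s6=1 s0=0 s7=1 s1=0 clk=1 s5=1 s8=0 s4=1 s2=0 s3=0
t0.Δ3 s6=1 s0=0 s7=1 s1=0 clk=1 s5=1 s8=1 s4=1 s2=0 s3=0
t0.Δ4 s6=1 s0=0 s7=1 s1=0 clk=1 s5=1 s8=1 s4=1 s2=0 s3=1
t0.Δ5 s6=1 s0=0 s7=1 s1=0 clk=1 s5=1 s8=1 s4=1 s2=1 s3=1
t0.Δ6 s6=1 s0=0 s7=1 s1=0 clk=1 s5=0 s8=1 s4=1 s2=1 s3=1
t1.Δ0 s6=1 s0=0 s7=1 s1=0 clk=1 s5=0 s8=1 s4=1 s2=1 s3=1
t1.Δ1 s6=1 s0=0 s7=1 s1=0 clk=0 s5=0 s8=1 s4=1 s2=1 s3=1
t2.Δ0 s6=1 s0=0 s7=1 s1=0 clk=0 s5=0 s8=1 s4=1 s2=1 s3=1
t2.Δ1 s6=1 s0=0 s7=1 s1=0 clk=1 s5=0 s8=1 s4=1 s2=1 s3=1
t2.Δ2 s6=1 s0=1 s7=1 s1=0 clk=1 s5=0 s8=1 s4=1 s2=1 s3=1
t2.Δ3 s6=1 s0=1 s7=1 s1=0 clk=1 s5=0 s8=0 s4=1 s2=1 s3=0
t2.Δ4 s6=1 s0=1 s7=1 s1=0 clk=1 s5=0 s8=0 s4=1 s2=0 s3=1
t2.Δ5 s6=1 s0=1 s7=1 s1=0 clk=1 s5=1 s8=0 s4=1 s2=1 s3=1
t2.Δ6 s6=1 s0=1 s7=1 s1=0 clk=1 s5=0 s8=0 s4=1 s2=1 s3=1
t3.Δ0 s6=1 s0=1 s7=1 s1=0 clk=1 s5=0 s8=0 s4=1 s2=1 s3=1
t3.Δ1 s6=1 s0=1 s7=1 s1=0 clk=0 s5=0 s8=0 s4=1 s2=1 s3=1
t4.Δ0 s6=1 s0=1 s7=1 s1=0 clk=0 s5=0 s8=0 s4=1 s2=1 s3=1
t4.Δ1 s6=1 s0=1 s7=1 s1=0 clk=1 s5=0 s8=0 s4=1 s2=1 s3=1
t5.Δ0 s6=1 s0=1 s7=1 s1=0 clk=1 s5=0 s8=0 s4=1 s2=1 s3=1
t5.Δ1 s6=1 s0=1 s7=1 s1=0 clk=0 s5=0 s8=0 s4=1 s2=1 s3=1
t6.Δ0 s6=1 s0=1 s7=1 s1=0 clk=0 s5=0 s8=0 s4=1 s2=1 s3=1
t6.Δ1 s6=1 s0=1 s7=1 s1=0 clk=1 s5=0 s8=0 s4=1 s2=1 s3=1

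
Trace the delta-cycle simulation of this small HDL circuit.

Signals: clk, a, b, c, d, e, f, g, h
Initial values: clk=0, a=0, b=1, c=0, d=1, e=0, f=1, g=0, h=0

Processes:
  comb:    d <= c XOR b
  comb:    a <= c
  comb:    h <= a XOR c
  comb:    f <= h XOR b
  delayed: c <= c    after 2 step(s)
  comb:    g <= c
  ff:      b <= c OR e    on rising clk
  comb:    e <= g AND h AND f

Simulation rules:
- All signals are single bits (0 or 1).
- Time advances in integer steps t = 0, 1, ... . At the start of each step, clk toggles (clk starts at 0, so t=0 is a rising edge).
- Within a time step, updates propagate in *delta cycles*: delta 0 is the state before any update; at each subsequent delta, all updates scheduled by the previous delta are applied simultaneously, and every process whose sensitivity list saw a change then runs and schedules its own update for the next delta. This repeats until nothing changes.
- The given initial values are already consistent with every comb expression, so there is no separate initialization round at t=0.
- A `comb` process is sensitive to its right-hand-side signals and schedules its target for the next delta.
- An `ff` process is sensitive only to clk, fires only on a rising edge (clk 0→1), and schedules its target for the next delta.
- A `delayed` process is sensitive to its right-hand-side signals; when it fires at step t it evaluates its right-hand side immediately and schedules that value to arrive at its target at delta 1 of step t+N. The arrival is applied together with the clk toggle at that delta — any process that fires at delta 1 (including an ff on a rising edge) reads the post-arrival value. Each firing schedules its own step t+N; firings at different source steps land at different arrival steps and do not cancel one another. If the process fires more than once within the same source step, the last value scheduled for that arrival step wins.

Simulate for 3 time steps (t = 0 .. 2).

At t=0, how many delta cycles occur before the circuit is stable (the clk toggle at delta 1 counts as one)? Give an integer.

3

[bits: c,a,d,g,f,b,e,clk,h]
t=0: Δ0=001011000 Δ1=001011010 Δ2=001010010 Δ3=000000010 | 3Δ
t=1: Δ0=000000010 Δ1=000000000 | 1Δ
t=2: Δ0=000000000 Δ1=000000010 | 1Δ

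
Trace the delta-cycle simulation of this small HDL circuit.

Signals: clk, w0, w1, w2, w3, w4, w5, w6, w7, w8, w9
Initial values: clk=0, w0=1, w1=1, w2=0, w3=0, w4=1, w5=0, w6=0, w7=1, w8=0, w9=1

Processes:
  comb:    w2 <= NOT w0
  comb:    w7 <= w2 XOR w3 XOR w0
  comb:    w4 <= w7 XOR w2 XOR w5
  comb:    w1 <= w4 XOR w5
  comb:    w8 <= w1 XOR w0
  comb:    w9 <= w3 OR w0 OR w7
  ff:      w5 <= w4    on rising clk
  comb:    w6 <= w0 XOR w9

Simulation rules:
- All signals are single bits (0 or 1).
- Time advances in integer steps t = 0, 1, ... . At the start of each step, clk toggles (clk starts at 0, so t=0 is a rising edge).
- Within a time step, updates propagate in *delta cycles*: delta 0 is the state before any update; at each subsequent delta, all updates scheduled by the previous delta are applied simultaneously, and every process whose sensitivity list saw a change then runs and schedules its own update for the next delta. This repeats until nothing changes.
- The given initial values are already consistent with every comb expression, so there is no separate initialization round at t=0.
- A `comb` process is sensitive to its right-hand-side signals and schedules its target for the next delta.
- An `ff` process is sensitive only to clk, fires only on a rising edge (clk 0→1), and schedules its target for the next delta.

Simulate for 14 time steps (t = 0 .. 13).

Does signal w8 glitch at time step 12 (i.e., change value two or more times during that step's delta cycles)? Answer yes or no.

yes

t0.Δ0 w5=0 w8=0 w3=0 clk=0 w2=0 w7=1 w1=1 w4=1 w0=1 w6=0 w9=1
t0.Δ1 w5=0 w8=0 w3=0 clk=1 w2=0 w7=1 w1=1 w4=1 w0=1 w6=0 w9=1
t0.Δ2 w5=1 w8=0 w3=0 clk=1 w2=0 w7=1 w1=1 w4=1 w0=1 w6=0 w9=1
t0.Δ3 w5=1 w8=0 w3=0 clk=1 w2=0 w7=1 w1=0 w4=0 w0=1 w6=0 w9=1
t0.Δ4 w5=1 w8=1 w3=0 clk=1 w2=0 w7=1 w1=1 w4=0 w0=1 w6=0 w9=1
t0.Δ5 w5=1 w8=0 w3=0 clk=1 w2=0 w7=1 w1=1 w4=0 w0=1 w6=0 w9=1
t1.Δ0 w5=1 w8=0 w3=0 clk=1 w2=0 w7=1 w1=1 w4=0 w0=1 w6=0 w9=1
t1.Δ1 w5=1 w8=0 w3=0 clk=0 w2=0 w7=1 w1=1 w4=0 w0=1 w6=0 w9=1
t2.Δ0 w5=1 w8=0 w3=0 clk=0 w2=0 w7=1 w1=1 w4=0 w0=1 w6=0 w9=1
t2.Δ1 w5=1 w8=0 w3=0 clk=1 w2=0 w7=1 w1=1 w4=0 w0=1 w6=0 w9=1
t2.Δ2 w5=0 w8=0 w3=0 clk=1 w2=0 w7=1 w1=1 w4=0 w0=1 w6=0 w9=1
t2.Δ3 w5=0 w8=0 w3=0 clk=1 w2=0 w7=1 w1=0 w4=1 w0=1 w6=0 w9=1
t2.Δ4 w5=0 w8=1 w3=0 clk=1 w2=0 w7=1 w1=1 w4=1 w0=1 w6=0 w9=1
t2.Δ5 w5=0 w8=0 w3=0 clk=1 w2=0 w7=1 w1=1 w4=1 w0=1 w6=0 w9=1
t3.Δ0 w5=0 w8=0 w3=0 clk=1 w2=0 w7=1 w1=1 w4=1 w0=1 w6=0 w9=1
t3.Δ1 w5=0 w8=0 w3=0 clk=0 w2=0 w7=1 w1=1 w4=1 w0=1 w6=0 w9=1
t4.Δ0 w5=0 w8=0 w3=0 clk=0 w2=0 w7=1 w1=1 w4=1 w0=1 w6=0 w9=1
t4.Δ1 w5=0 w8=0 w3=0 clk=1 w2=0 w7=1 w1=1 w4=1 w0=1 w6=0 w9=1
t4.Δ2 w5=1 w8=0 w3=0 clk=1 w2=0 w7=1 w1=1 w4=1 w0=1 w6=0 w9=1
t4.Δ3 w5=1 w8=0 w3=0 clk=1 w2=0 w7=1 w1=0 w4=0 w0=1 w6=0 w9=1
t4.Δ4 w5=1 w8=1 w3=0 clk=1 w2=0 w7=1 w1=1 w4=0 w0=1 w6=0 w9=1
t4.Δ5 w5=1 w8=0 w3=0 clk=1 w2=0 w7=1 w1=1 w4=0 w0=1 w6=0 w9=1
t5.Δ0 w5=1 w8=0 w3=0 clk=1 w2=0 w7=1 w1=1 w4=0 w0=1 w6=0 w9=1
t5.Δ1 w5=1 w8=0 w3=0 clk=0 w2=0 w7=1 w1=1 w4=0 w0=1 w6=0 w9=1
t6.Δ0 w5=1 w8=0 w3=0 clk=0 w2=0 w7=1 w1=1 w4=0 w0=1 w6=0 w9=1
t6.Δ1 w5=1 w8=0 w3=0 clk=1 w2=0 w7=1 w1=1 w4=0 w0=1 w6=0 w9=1
t6.Δ2 w5=0 w8=0 w3=0 clk=1 w2=0 w7=1 w1=1 w4=0 w0=1 w6=0 w9=1
t6.Δ3 w5=0 w8=0 w3=0 clk=1 w2=0 w7=1 w1=0 w4=1 w0=1 w6=0 w9=1
t6.Δ4 w5=0 w8=1 w3=0 clk=1 w2=0 w7=1 w1=1 w4=1 w0=1 w6=0 w9=1
t6.Δ5 w5=0 w8=0 w3=0 clk=1 w2=0 w7=1 w1=1 w4=1 w0=1 w6=0 w9=1
t7.Δ0 w5=0 w8=0 w3=0 clk=1 w2=0 w7=1 w1=1 w4=1 w0=1 w6=0 w9=1
t7.Δ1 w5=0 w8=0 w3=0 clk=0 w2=0 w7=1 w1=1 w4=1 w0=1 w6=0 w9=1
t8.Δ0 w5=0 w8=0 w3=0 clk=0 w2=0 w7=1 w1=1 w4=1 w0=1 w6=0 w9=1
t8.Δ1 w5=0 w8=0 w3=0 clk=1 w2=0 w7=1 w1=1 w4=1 w0=1 w6=0 w9=1
t8.Δ2 w5=1 w8=0 w3=0 clk=1 w2=0 w7=1 w1=1 w4=1 w0=1 w6=0 w9=1
t8.Δ3 w5=1 w8=0 w3=0 clk=1 w2=0 w7=1 w1=0 w4=0 w0=1 w6=0 w9=1
t8.Δ4 w5=1 w8=1 w3=0 clk=1 w2=0 w7=1 w1=1 w4=0 w0=1 w6=0 w9=1
t8.Δ5 w5=1 w8=0 w3=0 clk=1 w2=0 w7=1 w1=1 w4=0 w0=1 w6=0 w9=1
t9.Δ0 w5=1 w8=0 w3=0 clk=1 w2=0 w7=1 w1=1 w4=0 w0=1 w6=0 w9=1
t9.Δ1 w5=1 w8=0 w3=0 clk=0 w2=0 w7=1 w1=1 w4=0 w0=1 w6=0 w9=1
t10.Δ0 w5=1 w8=0 w3=0 clk=0 w2=0 w7=1 w1=1 w4=0 w0=1 w6=0 w9=1
t10.Δ1 w5=1 w8=0 w3=0 clk=1 w2=0 w7=1 w1=1 w4=0 w0=1 w6=0 w9=1
t10.Δ2 w5=0 w8=0 w3=0 clk=1 w2=0 w7=1 w1=1 w4=0 w0=1 w6=0 w9=1
t10.Δ3 w5=0 w8=0 w3=0 clk=1 w2=0 w7=1 w1=0 w4=1 w0=1 w6=0 w9=1
t10.Δ4 w5=0 w8=1 w3=0 clk=1 w2=0 w7=1 w1=1 w4=1 w0=1 w6=0 w9=1
t10.Δ5 w5=0 w8=0 w3=0 clk=1 w2=0 w7=1 w1=1 w4=1 w0=1 w6=0 w9=1
t11.Δ0 w5=0 w8=0 w3=0 clk=1 w2=0 w7=1 w1=1 w4=1 w0=1 w6=0 w9=1
t11.Δ1 w5=0 w8=0 w3=0 clk=0 w2=0 w7=1 w1=1 w4=1 w0=1 w6=0 w9=1
t12.Δ0 w5=0 w8=0 w3=0 clk=0 w2=0 w7=1 w1=1 w4=1 w0=1 w6=0 w9=1
t12.Δ1 w5=0 w8=0 w3=0 clk=1 w2=0 w7=1 w1=1 w4=1 w0=1 w6=0 w9=1
t12.Δ2 w5=1 w8=0 w3=0 clk=1 w2=0 w7=1 w1=1 w4=1 w0=1 w6=0 w9=1
t12.Δ3 w5=1 w8=0 w3=0 clk=1 w2=0 w7=1 w1=0 w4=0 w0=1 w6=0 w9=1
t12.Δ4 w5=1 w8=1 w3=0 clk=1 w2=0 w7=1 w1=1 w4=0 w0=1 w6=0 w9=1
t12.Δ5 w5=1 w8=0 w3=0 clk=1 w2=0 w7=1 w1=1 w4=0 w0=1 w6=0 w9=1
t13.Δ0 w5=1 w8=0 w3=0 clk=1 w2=0 w7=1 w1=1 w4=0 w0=1 w6=0 w9=1
t13.Δ1 w5=1 w8=0 w3=0 clk=0 w2=0 w7=1 w1=1 w4=0 w0=1 w6=0 w9=1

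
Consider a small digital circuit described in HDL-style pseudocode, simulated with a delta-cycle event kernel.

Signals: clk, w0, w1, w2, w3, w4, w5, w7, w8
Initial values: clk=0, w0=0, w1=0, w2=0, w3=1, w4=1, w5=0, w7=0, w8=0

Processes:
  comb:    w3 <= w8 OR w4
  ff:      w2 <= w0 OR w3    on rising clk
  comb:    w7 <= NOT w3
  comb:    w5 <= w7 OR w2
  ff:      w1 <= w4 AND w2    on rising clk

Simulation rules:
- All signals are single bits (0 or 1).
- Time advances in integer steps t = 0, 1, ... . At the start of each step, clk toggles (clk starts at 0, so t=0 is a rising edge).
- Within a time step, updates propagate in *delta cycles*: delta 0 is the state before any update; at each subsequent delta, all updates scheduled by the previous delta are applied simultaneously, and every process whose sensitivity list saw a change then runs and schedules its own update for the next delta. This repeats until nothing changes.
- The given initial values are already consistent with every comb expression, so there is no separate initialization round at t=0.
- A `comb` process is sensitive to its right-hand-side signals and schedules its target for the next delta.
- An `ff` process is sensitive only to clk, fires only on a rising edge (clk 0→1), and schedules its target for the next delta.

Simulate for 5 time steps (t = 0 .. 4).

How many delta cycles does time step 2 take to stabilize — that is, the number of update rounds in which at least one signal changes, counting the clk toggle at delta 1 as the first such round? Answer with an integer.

2

t=0 Δ0: w0=0 w1=0 w3=1 w8=0 clk=0 w4=1 w2=0 w5=0 w7=0
  Δ1: clk:0→1
  Δ2: w2:0→1
  Δ3: w5:0→1
  (3Δ to stable)
t=1 Δ0: w0=0 w1=0 w3=1 w8=0 clk=1 w4=1 w2=1 w5=1 w7=0
  Δ1: clk:1→0
  (1Δ to stable)
t=2 Δ0: w0=0 w1=0 w3=1 w8=0 clk=0 w4=1 w2=1 w5=1 w7=0
  Δ1: clk:0→1
  Δ2: w1:0→1
  (2Δ to stable)
t=3 Δ0: w0=0 w1=1 w3=1 w8=0 clk=1 w4=1 w2=1 w5=1 w7=0
  Δ1: clk:1→0
  (1Δ to stable)
t=4 Δ0: w0=0 w1=1 w3=1 w8=0 clk=0 w4=1 w2=1 w5=1 w7=0
  Δ1: clk:0→1
  (1Δ to stable)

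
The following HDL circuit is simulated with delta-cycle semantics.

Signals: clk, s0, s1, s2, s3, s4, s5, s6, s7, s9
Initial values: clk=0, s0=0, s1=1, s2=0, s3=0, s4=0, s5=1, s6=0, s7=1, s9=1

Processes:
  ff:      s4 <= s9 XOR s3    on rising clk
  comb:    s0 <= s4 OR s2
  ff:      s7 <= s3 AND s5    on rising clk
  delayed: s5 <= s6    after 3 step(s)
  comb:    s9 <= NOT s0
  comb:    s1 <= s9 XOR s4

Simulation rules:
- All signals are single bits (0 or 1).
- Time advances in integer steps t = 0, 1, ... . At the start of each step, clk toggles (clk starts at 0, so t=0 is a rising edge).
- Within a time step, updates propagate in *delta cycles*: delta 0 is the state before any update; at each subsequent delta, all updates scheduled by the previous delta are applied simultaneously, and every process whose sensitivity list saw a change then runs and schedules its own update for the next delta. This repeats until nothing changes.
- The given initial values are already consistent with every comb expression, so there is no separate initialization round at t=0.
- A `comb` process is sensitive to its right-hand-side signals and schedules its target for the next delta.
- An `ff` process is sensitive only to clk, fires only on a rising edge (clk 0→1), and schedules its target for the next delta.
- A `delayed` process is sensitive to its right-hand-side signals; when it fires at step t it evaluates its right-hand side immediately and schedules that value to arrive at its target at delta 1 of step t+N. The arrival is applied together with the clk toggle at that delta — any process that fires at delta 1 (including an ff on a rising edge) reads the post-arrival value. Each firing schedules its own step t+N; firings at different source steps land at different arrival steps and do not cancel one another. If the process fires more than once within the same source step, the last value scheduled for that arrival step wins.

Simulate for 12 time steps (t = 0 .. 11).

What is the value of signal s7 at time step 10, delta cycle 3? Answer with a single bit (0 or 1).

t0.Δ0 s2=0 s0=0 s1=1 s5=1 s9=1 s3=0 s7=1 s6=0 clk=0 s4=0
t0.Δ1 s2=0 s0=0 s1=1 s5=1 s9=1 s3=0 s7=1 s6=0 clk=1 s4=0
t0.Δ2 s2=0 s0=0 s1=1 s5=1 s9=1 s3=0 s7=0 s6=0 clk=1 s4=1
t0.Δ3 s2=0 s0=1 s1=0 s5=1 s9=1 s3=0 s7=0 s6=0 clk=1 s4=1
t0.Δ4 s2=0 s0=1 s1=0 s5=1 s9=0 s3=0 s7=0 s6=0 clk=1 s4=1
t0.Δ5 s2=0 s0=1 s1=1 s5=1 s9=0 s3=0 s7=0 s6=0 clk=1 s4=1
t1.Δ0 s2=0 s0=1 s1=1 s5=1 s9=0 s3=0 s7=0 s6=0 clk=1 s4=1
t1.Δ1 s2=0 s0=1 s1=1 s5=1 s9=0 s3=0 s7=0 s6=0 clk=0 s4=1
t2.Δ0 s2=0 s0=1 s1=1 s5=1 s9=0 s3=0 s7=0 s6=0 clk=0 s4=1
t2.Δ1 s2=0 s0=1 s1=1 s5=1 s9=0 s3=0 s7=0 s6=0 clk=1 s4=1
t2.Δ2 s2=0 s0=1 s1=1 s5=1 s9=0 s3=0 s7=0 s6=0 clk=1 s4=0
t2.Δ3 s2=0 s0=0 s1=0 s5=1 s9=0 s3=0 s7=0 s6=0 clk=1 s4=0
t2.Δ4 s2=0 s0=0 s1=0 s5=1 s9=1 s3=0 s7=0 s6=0 clk=1 s4=0
t2.Δ5 s2=0 s0=0 s1=1 s5=1 s9=1 s3=0 s7=0 s6=0 clk=1 s4=0
t3.Δ0 s2=0 s0=0 s1=1 s5=1 s9=1 s3=0 s7=0 s6=0 clk=1 s4=0
t3.Δ1 s2=0 s0=0 s1=1 s5=1 s9=1 s3=0 s7=0 s6=0 clk=0 s4=0
t4.Δ0 s2=0 s0=0 s1=1 s5=1 s9=1 s3=0 s7=0 s6=0 clk=0 s4=0
t4.Δ1 s2=0 s0=0 s1=1 s5=1 s9=1 s3=0 s7=0 s6=0 clk=1 s4=0
t4.Δ2 s2=0 s0=0 s1=1 s5=1 s9=1 s3=0 s7=0 s6=0 clk=1 s4=1
t4.Δ3 s2=0 s0=1 s1=0 s5=1 s9=1 s3=0 s7=0 s6=0 clk=1 s4=1
t4.Δ4 s2=0 s0=1 s1=0 s5=1 s9=0 s3=0 s7=0 s6=0 clk=1 s4=1
t4.Δ5 s2=0 s0=1 s1=1 s5=1 s9=0 s3=0 s7=0 s6=0 clk=1 s4=1
t5.Δ0 s2=0 s0=1 s1=1 s5=1 s9=0 s3=0 s7=0 s6=0 clk=1 s4=1
t5.Δ1 s2=0 s0=1 s1=1 s5=1 s9=0 s3=0 s7=0 s6=0 clk=0 s4=1
t6.Δ0 s2=0 s0=1 s1=1 s5=1 s9=0 s3=0 s7=0 s6=0 clk=0 s4=1
t6.Δ1 s2=0 s0=1 s1=1 s5=1 s9=0 s3=0 s7=0 s6=0 clk=1 s4=1
t6.Δ2 s2=0 s0=1 s1=1 s5=1 s9=0 s3=0 s7=0 s6=0 clk=1 s4=0
t6.Δ3 s2=0 s0=0 s1=0 s5=1 s9=0 s3=0 s7=0 s6=0 clk=1 s4=0
t6.Δ4 s2=0 s0=0 s1=0 s5=1 s9=1 s3=0 s7=0 s6=0 clk=1 s4=0
t6.Δ5 s2=0 s0=0 s1=1 s5=1 s9=1 s3=0 s7=0 s6=0 clk=1 s4=0
t7.Δ0 s2=0 s0=0 s1=1 s5=1 s9=1 s3=0 s7=0 s6=0 clk=1 s4=0
t7.Δ1 s2=0 s0=0 s1=1 s5=1 s9=1 s3=0 s7=0 s6=0 clk=0 s4=0
t8.Δ0 s2=0 s0=0 s1=1 s5=1 s9=1 s3=0 s7=0 s6=0 clk=0 s4=0
t8.Δ1 s2=0 s0=0 s1=1 s5=1 s9=1 s3=0 s7=0 s6=0 clk=1 s4=0
t8.Δ2 s2=0 s0=0 s1=1 s5=1 s9=1 s3=0 s7=0 s6=0 clk=1 s4=1
t8.Δ3 s2=0 s0=1 s1=0 s5=1 s9=1 s3=0 s7=0 s6=0 clk=1 s4=1
t8.Δ4 s2=0 s0=1 s1=0 s5=1 s9=0 s3=0 s7=0 s6=0 clk=1 s4=1
t8.Δ5 s2=0 s0=1 s1=1 s5=1 s9=0 s3=0 s7=0 s6=0 clk=1 s4=1
t9.Δ0 s2=0 s0=1 s1=1 s5=1 s9=0 s3=0 s7=0 s6=0 clk=1 s4=1
t9.Δ1 s2=0 s0=1 s1=1 s5=1 s9=0 s3=0 s7=0 s6=0 clk=0 s4=1
t10.Δ0 s2=0 s0=1 s1=1 s5=1 s9=0 s3=0 s7=0 s6=0 clk=0 s4=1
t10.Δ1 s2=0 s0=1 s1=1 s5=1 s9=0 s3=0 s7=0 s6=0 clk=1 s4=1
t10.Δ2 s2=0 s0=1 s1=1 s5=1 s9=0 s3=0 s7=0 s6=0 clk=1 s4=0
t10.Δ3 s2=0 s0=0 s1=0 s5=1 s9=0 s3=0 s7=0 s6=0 clk=1 s4=0
t10.Δ4 s2=0 s0=0 s1=0 s5=1 s9=1 s3=0 s7=0 s6=0 clk=1 s4=0
t10.Δ5 s2=0 s0=0 s1=1 s5=1 s9=1 s3=0 s7=0 s6=0 clk=1 s4=0
t11.Δ0 s2=0 s0=0 s1=1 s5=1 s9=1 s3=0 s7=0 s6=0 clk=1 s4=0
t11.Δ1 s2=0 s0=0 s1=1 s5=1 s9=1 s3=0 s7=0 s6=0 clk=0 s4=0

0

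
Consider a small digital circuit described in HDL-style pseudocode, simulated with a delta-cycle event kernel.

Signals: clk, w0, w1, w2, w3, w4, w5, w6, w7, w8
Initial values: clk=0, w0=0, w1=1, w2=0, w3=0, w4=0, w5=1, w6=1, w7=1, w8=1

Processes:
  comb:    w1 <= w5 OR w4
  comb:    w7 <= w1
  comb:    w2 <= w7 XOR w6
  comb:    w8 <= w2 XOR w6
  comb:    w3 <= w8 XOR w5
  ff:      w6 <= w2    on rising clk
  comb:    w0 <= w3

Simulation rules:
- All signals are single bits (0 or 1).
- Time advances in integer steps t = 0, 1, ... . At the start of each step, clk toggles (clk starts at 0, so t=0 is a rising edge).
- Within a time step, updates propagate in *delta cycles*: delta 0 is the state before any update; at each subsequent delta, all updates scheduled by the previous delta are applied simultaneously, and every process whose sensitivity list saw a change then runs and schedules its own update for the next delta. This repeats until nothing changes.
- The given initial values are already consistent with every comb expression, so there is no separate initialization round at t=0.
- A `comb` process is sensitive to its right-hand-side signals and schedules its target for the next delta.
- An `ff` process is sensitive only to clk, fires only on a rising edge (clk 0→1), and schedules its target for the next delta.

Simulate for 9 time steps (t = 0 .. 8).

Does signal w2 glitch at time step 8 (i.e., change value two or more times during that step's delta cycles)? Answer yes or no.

no

t0.Δ0 w5=1 w3=0 w6=1 w0=0 w1=1 w2=0 w4=0 w8=1 w7=1 clk=0
t0.Δ1 w5=1 w3=0 w6=1 w0=0 w1=1 w2=0 w4=0 w8=1 w7=1 clk=1
t0.Δ2 w5=1 w3=0 w6=0 w0=0 w1=1 w2=0 w4=0 w8=1 w7=1 clk=1
t0.Δ3 w5=1 w3=0 w6=0 w0=0 w1=1 w2=1 w4=0 w8=0 w7=1 clk=1
t0.Δ4 w5=1 w3=1 w6=0 w0=0 w1=1 w2=1 w4=0 w8=1 w7=1 clk=1
t0.Δ5 w5=1 w3=0 w6=0 w0=1 w1=1 w2=1 w4=0 w8=1 w7=1 clk=1
t0.Δ6 w5=1 w3=0 w6=0 w0=0 w1=1 w2=1 w4=0 w8=1 w7=1 clk=1
t1.Δ0 w5=1 w3=0 w6=0 w0=0 w1=1 w2=1 w4=0 w8=1 w7=1 clk=1
t1.Δ1 w5=1 w3=0 w6=0 w0=0 w1=1 w2=1 w4=0 w8=1 w7=1 clk=0
t2.Δ0 w5=1 w3=0 w6=0 w0=0 w1=1 w2=1 w4=0 w8=1 w7=1 clk=0
t2.Δ1 w5=1 w3=0 w6=0 w0=0 w1=1 w2=1 w4=0 w8=1 w7=1 clk=1
t2.Δ2 w5=1 w3=0 w6=1 w0=0 w1=1 w2=1 w4=0 w8=1 w7=1 clk=1
t2.Δ3 w5=1 w3=0 w6=1 w0=0 w1=1 w2=0 w4=0 w8=0 w7=1 clk=1
t2.Δ4 w5=1 w3=1 w6=1 w0=0 w1=1 w2=0 w4=0 w8=1 w7=1 clk=1
t2.Δ5 w5=1 w3=0 w6=1 w0=1 w1=1 w2=0 w4=0 w8=1 w7=1 clk=1
t2.Δ6 w5=1 w3=0 w6=1 w0=0 w1=1 w2=0 w4=0 w8=1 w7=1 clk=1
t3.Δ0 w5=1 w3=0 w6=1 w0=0 w1=1 w2=0 w4=0 w8=1 w7=1 clk=1
t3.Δ1 w5=1 w3=0 w6=1 w0=0 w1=1 w2=0 w4=0 w8=1 w7=1 clk=0
t4.Δ0 w5=1 w3=0 w6=1 w0=0 w1=1 w2=0 w4=0 w8=1 w7=1 clk=0
t4.Δ1 w5=1 w3=0 w6=1 w0=0 w1=1 w2=0 w4=0 w8=1 w7=1 clk=1
t4.Δ2 w5=1 w3=0 w6=0 w0=0 w1=1 w2=0 w4=0 w8=1 w7=1 clk=1
t4.Δ3 w5=1 w3=0 w6=0 w0=0 w1=1 w2=1 w4=0 w8=0 w7=1 clk=1
t4.Δ4 w5=1 w3=1 w6=0 w0=0 w1=1 w2=1 w4=0 w8=1 w7=1 clk=1
t4.Δ5 w5=1 w3=0 w6=0 w0=1 w1=1 w2=1 w4=0 w8=1 w7=1 clk=1
t4.Δ6 w5=1 w3=0 w6=0 w0=0 w1=1 w2=1 w4=0 w8=1 w7=1 clk=1
t5.Δ0 w5=1 w3=0 w6=0 w0=0 w1=1 w2=1 w4=0 w8=1 w7=1 clk=1
t5.Δ1 w5=1 w3=0 w6=0 w0=0 w1=1 w2=1 w4=0 w8=1 w7=1 clk=0
t6.Δ0 w5=1 w3=0 w6=0 w0=0 w1=1 w2=1 w4=0 w8=1 w7=1 clk=0
t6.Δ1 w5=1 w3=0 w6=0 w0=0 w1=1 w2=1 w4=0 w8=1 w7=1 clk=1
t6.Δ2 w5=1 w3=0 w6=1 w0=0 w1=1 w2=1 w4=0 w8=1 w7=1 clk=1
t6.Δ3 w5=1 w3=0 w6=1 w0=0 w1=1 w2=0 w4=0 w8=0 w7=1 clk=1
t6.Δ4 w5=1 w3=1 w6=1 w0=0 w1=1 w2=0 w4=0 w8=1 w7=1 clk=1
t6.Δ5 w5=1 w3=0 w6=1 w0=1 w1=1 w2=0 w4=0 w8=1 w7=1 clk=1
t6.Δ6 w5=1 w3=0 w6=1 w0=0 w1=1 w2=0 w4=0 w8=1 w7=1 clk=1
t7.Δ0 w5=1 w3=0 w6=1 w0=0 w1=1 w2=0 w4=0 w8=1 w7=1 clk=1
t7.Δ1 w5=1 w3=0 w6=1 w0=0 w1=1 w2=0 w4=0 w8=1 w7=1 clk=0
t8.Δ0 w5=1 w3=0 w6=1 w0=0 w1=1 w2=0 w4=0 w8=1 w7=1 clk=0
t8.Δ1 w5=1 w3=0 w6=1 w0=0 w1=1 w2=0 w4=0 w8=1 w7=1 clk=1
t8.Δ2 w5=1 w3=0 w6=0 w0=0 w1=1 w2=0 w4=0 w8=1 w7=1 clk=1
t8.Δ3 w5=1 w3=0 w6=0 w0=0 w1=1 w2=1 w4=0 w8=0 w7=1 clk=1
t8.Δ4 w5=1 w3=1 w6=0 w0=0 w1=1 w2=1 w4=0 w8=1 w7=1 clk=1
t8.Δ5 w5=1 w3=0 w6=0 w0=1 w1=1 w2=1 w4=0 w8=1 w7=1 clk=1
t8.Δ6 w5=1 w3=0 w6=0 w0=0 w1=1 w2=1 w4=0 w8=1 w7=1 clk=1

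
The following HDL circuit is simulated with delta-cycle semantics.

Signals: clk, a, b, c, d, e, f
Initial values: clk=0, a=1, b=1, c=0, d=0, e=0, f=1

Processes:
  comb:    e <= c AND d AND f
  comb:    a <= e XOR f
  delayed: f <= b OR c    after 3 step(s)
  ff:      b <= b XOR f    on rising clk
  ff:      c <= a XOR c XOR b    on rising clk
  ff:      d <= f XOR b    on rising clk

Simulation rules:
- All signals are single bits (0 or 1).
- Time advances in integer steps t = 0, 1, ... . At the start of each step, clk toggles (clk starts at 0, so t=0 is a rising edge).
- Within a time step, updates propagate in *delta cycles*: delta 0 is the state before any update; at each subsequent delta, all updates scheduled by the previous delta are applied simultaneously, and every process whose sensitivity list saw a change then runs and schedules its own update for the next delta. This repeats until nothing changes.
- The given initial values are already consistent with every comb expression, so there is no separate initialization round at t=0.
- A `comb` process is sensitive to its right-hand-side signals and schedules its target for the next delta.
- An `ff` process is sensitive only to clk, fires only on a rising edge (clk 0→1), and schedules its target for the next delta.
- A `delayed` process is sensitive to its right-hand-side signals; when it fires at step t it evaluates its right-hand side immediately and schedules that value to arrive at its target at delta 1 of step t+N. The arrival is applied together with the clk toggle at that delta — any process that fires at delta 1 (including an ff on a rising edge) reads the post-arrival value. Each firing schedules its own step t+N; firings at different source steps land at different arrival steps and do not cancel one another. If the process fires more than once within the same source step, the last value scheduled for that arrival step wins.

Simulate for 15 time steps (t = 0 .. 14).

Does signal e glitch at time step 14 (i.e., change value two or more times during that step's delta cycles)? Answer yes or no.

no

t=0 Δ0: clk=0 e=0 b=1 c=0 d=0 a=1 f=1
  Δ1: clk:0→1
  Δ2: b:1→0
  (2Δ to stable)
t=1 Δ0: clk=1 e=0 b=0 c=0 d=0 a=1 f=1
  Δ1: clk:1→0
  (1Δ to stable)
t=2 Δ0: clk=0 e=0 b=0 c=0 d=0 a=1 f=1
  Δ1: clk:0→1
  Δ2: b:0→1, c:0→1, d:0→1
  Δ3: e:0→1
  Δ4: a:1→0
  (4Δ to stable)
t=3 Δ0: clk=1 e=1 b=1 c=1 d=1 a=0 f=1
  Δ1: clk:1→0, f:1→0
  Δ2: e:1→0, a:0→1
  Δ3: a:1→0
  (3Δ to stable)
t=4 Δ0: clk=0 e=0 b=1 c=1 d=1 a=0 f=0
  Δ1: clk:0→1
  Δ2: c:1→0
  (2Δ to stable)
t=5 Δ0: clk=1 e=0 b=1 c=0 d=1 a=0 f=0
  Δ1: clk:1→0, f:0→1
  Δ2: a:0→1
  (2Δ to stable)
t=6 Δ0: clk=0 e=0 b=1 c=0 d=1 a=1 f=1
  Δ1: clk:0→1
  Δ2: b:1→0, d:1→0
  (2Δ to stable)
t=7 Δ0: clk=1 e=0 b=0 c=0 d=0 a=1 f=1
  Δ1: clk:1→0
  (1Δ to stable)
t=8 Δ0: clk=0 e=0 b=0 c=0 d=0 a=1 f=1
  Δ1: clk:0→1
  Δ2: b:0→1, c:0→1, d:0→1
  Δ3: e:0→1
  Δ4: a:1→0
  (4Δ to stable)
t=9 Δ0: clk=1 e=1 b=1 c=1 d=1 a=0 f=1
  Δ1: clk:1→0, f:1→0
  Δ2: e:1→0, a:0→1
  Δ3: a:1→0
  (3Δ to stable)
t=10 Δ0: clk=0 e=0 b=1 c=1 d=1 a=0 f=0
  Δ1: clk:0→1
  Δ2: c:1→0
  (2Δ to stable)
t=11 Δ0: clk=1 e=0 b=1 c=0 d=1 a=0 f=0
  Δ1: clk:1→0, f:0→1
  Δ2: a:0→1
  (2Δ to stable)
t=12 Δ0: clk=0 e=0 b=1 c=0 d=1 a=1 f=1
  Δ1: clk:0→1
  Δ2: b:1→0, d:1→0
  (2Δ to stable)
t=13 Δ0: clk=1 e=0 b=0 c=0 d=0 a=1 f=1
  Δ1: clk:1→0
  (1Δ to stable)
t=14 Δ0: clk=0 e=0 b=0 c=0 d=0 a=1 f=1
  Δ1: clk:0→1
  Δ2: b:0→1, c:0→1, d:0→1
  Δ3: e:0→1
  Δ4: a:1→0
  (4Δ to stable)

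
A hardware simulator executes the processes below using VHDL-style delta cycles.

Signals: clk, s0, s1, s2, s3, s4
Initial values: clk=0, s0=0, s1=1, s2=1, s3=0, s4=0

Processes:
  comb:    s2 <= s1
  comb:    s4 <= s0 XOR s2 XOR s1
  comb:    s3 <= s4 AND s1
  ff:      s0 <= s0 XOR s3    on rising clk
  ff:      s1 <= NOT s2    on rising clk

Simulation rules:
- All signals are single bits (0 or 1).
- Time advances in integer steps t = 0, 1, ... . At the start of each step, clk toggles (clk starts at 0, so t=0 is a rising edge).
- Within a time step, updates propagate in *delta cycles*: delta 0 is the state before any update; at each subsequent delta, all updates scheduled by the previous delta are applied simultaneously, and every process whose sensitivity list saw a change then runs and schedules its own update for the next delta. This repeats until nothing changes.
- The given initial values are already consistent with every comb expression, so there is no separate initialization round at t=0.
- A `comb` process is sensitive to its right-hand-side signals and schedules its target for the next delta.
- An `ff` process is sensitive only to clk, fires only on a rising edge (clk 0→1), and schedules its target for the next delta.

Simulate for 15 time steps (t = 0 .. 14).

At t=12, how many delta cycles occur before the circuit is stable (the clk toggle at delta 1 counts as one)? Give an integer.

[bits: s4,s2,clk,s0,s1,s3]
t=0: Δ0=010010 Δ1=011010 Δ2=011000 Δ3=101000 Δ4=001000 | 4Δ
t=1: Δ0=001000 Δ1=000000 | 1Δ
t=2: Δ0=000000 Δ1=001000 Δ2=001010 Δ3=111010 Δ4=011011 Δ5=011010 | 5Δ
t=3: Δ0=011010 Δ1=010010 | 1Δ
t=4: Δ0=010010 Δ1=011010 Δ2=011000 Δ3=101000 Δ4=001000 | 4Δ
t=5: Δ0=001000 Δ1=000000 | 1Δ
t=6: Δ0=000000 Δ1=001000 Δ2=001010 Δ3=111010 Δ4=011011 Δ5=011010 | 5Δ
t=7: Δ0=011010 Δ1=010010 | 1Δ
t=8: Δ0=010010 Δ1=011010 Δ2=011000 Δ3=101000 Δ4=001000 | 4Δ
t=9: Δ0=001000 Δ1=000000 | 1Δ
t=10: Δ0=000000 Δ1=001000 Δ2=001010 Δ3=111010 Δ4=011011 Δ5=011010 | 5Δ
t=11: Δ0=011010 Δ1=010010 | 1Δ
t=12: Δ0=010010 Δ1=011010 Δ2=011000 Δ3=101000 Δ4=001000 | 4Δ
t=13: Δ0=001000 Δ1=000000 | 1Δ
t=14: Δ0=000000 Δ1=001000 Δ2=001010 Δ3=111010 Δ4=011011 Δ5=011010 | 5Δ

4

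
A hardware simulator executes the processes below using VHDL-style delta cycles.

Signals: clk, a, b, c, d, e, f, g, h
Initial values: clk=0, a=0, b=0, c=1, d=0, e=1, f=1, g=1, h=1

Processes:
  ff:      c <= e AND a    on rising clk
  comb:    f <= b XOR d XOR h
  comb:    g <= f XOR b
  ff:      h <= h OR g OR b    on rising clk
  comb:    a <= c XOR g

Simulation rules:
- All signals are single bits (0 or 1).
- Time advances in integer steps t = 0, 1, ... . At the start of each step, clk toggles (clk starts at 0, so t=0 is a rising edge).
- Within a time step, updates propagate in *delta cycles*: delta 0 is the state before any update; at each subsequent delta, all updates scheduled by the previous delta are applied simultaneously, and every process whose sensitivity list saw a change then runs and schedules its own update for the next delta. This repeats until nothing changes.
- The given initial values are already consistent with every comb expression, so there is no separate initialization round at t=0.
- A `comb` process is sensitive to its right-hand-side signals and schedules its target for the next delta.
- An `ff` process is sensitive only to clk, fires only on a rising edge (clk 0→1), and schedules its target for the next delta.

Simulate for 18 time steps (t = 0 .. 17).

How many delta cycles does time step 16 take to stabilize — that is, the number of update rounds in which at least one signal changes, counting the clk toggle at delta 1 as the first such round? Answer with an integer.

3

t0.Δ0 d=0 b=0 f=1 clk=0 h=1 g=1 a=0 c=1 e=1
t0.Δ1 d=0 b=0 f=1 clk=1 h=1 g=1 a=0 c=1 e=1
t0.Δ2 d=0 b=0 f=1 clk=1 h=1 g=1 a=0 c=0 e=1
t0.Δ3 d=0 b=0 f=1 clk=1 h=1 g=1 a=1 c=0 e=1
t1.Δ0 d=0 b=0 f=1 clk=1 h=1 g=1 a=1 c=0 e=1
t1.Δ1 d=0 b=0 f=1 clk=0 h=1 g=1 a=1 c=0 e=1
t2.Δ0 d=0 b=0 f=1 clk=0 h=1 g=1 a=1 c=0 e=1
t2.Δ1 d=0 b=0 f=1 clk=1 h=1 g=1 a=1 c=0 e=1
t2.Δ2 d=0 b=0 f=1 clk=1 h=1 g=1 a=1 c=1 e=1
t2.Δ3 d=0 b=0 f=1 clk=1 h=1 g=1 a=0 c=1 e=1
t3.Δ0 d=0 b=0 f=1 clk=1 h=1 g=1 a=0 c=1 e=1
t3.Δ1 d=0 b=0 f=1 clk=0 h=1 g=1 a=0 c=1 e=1
t4.Δ0 d=0 b=0 f=1 clk=0 h=1 g=1 a=0 c=1 e=1
t4.Δ1 d=0 b=0 f=1 clk=1 h=1 g=1 a=0 c=1 e=1
t4.Δ2 d=0 b=0 f=1 clk=1 h=1 g=1 a=0 c=0 e=1
t4.Δ3 d=0 b=0 f=1 clk=1 h=1 g=1 a=1 c=0 e=1
t5.Δ0 d=0 b=0 f=1 clk=1 h=1 g=1 a=1 c=0 e=1
t5.Δ1 d=0 b=0 f=1 clk=0 h=1 g=1 a=1 c=0 e=1
t6.Δ0 d=0 b=0 f=1 clk=0 h=1 g=1 a=1 c=0 e=1
t6.Δ1 d=0 b=0 f=1 clk=1 h=1 g=1 a=1 c=0 e=1
t6.Δ2 d=0 b=0 f=1 clk=1 h=1 g=1 a=1 c=1 e=1
t6.Δ3 d=0 b=0 f=1 clk=1 h=1 g=1 a=0 c=1 e=1
t7.Δ0 d=0 b=0 f=1 clk=1 h=1 g=1 a=0 c=1 e=1
t7.Δ1 d=0 b=0 f=1 clk=0 h=1 g=1 a=0 c=1 e=1
t8.Δ0 d=0 b=0 f=1 clk=0 h=1 g=1 a=0 c=1 e=1
t8.Δ1 d=0 b=0 f=1 clk=1 h=1 g=1 a=0 c=1 e=1
t8.Δ2 d=0 b=0 f=1 clk=1 h=1 g=1 a=0 c=0 e=1
t8.Δ3 d=0 b=0 f=1 clk=1 h=1 g=1 a=1 c=0 e=1
t9.Δ0 d=0 b=0 f=1 clk=1 h=1 g=1 a=1 c=0 e=1
t9.Δ1 d=0 b=0 f=1 clk=0 h=1 g=1 a=1 c=0 e=1
t10.Δ0 d=0 b=0 f=1 clk=0 h=1 g=1 a=1 c=0 e=1
t10.Δ1 d=0 b=0 f=1 clk=1 h=1 g=1 a=1 c=0 e=1
t10.Δ2 d=0 b=0 f=1 clk=1 h=1 g=1 a=1 c=1 e=1
t10.Δ3 d=0 b=0 f=1 clk=1 h=1 g=1 a=0 c=1 e=1
t11.Δ0 d=0 b=0 f=1 clk=1 h=1 g=1 a=0 c=1 e=1
t11.Δ1 d=0 b=0 f=1 clk=0 h=1 g=1 a=0 c=1 e=1
t12.Δ0 d=0 b=0 f=1 clk=0 h=1 g=1 a=0 c=1 e=1
t12.Δ1 d=0 b=0 f=1 clk=1 h=1 g=1 a=0 c=1 e=1
t12.Δ2 d=0 b=0 f=1 clk=1 h=1 g=1 a=0 c=0 e=1
t12.Δ3 d=0 b=0 f=1 clk=1 h=1 g=1 a=1 c=0 e=1
t13.Δ0 d=0 b=0 f=1 clk=1 h=1 g=1 a=1 c=0 e=1
t13.Δ1 d=0 b=0 f=1 clk=0 h=1 g=1 a=1 c=0 e=1
t14.Δ0 d=0 b=0 f=1 clk=0 h=1 g=1 a=1 c=0 e=1
t14.Δ1 d=0 b=0 f=1 clk=1 h=1 g=1 a=1 c=0 e=1
t14.Δ2 d=0 b=0 f=1 clk=1 h=1 g=1 a=1 c=1 e=1
t14.Δ3 d=0 b=0 f=1 clk=1 h=1 g=1 a=0 c=1 e=1
t15.Δ0 d=0 b=0 f=1 clk=1 h=1 g=1 a=0 c=1 e=1
t15.Δ1 d=0 b=0 f=1 clk=0 h=1 g=1 a=0 c=1 e=1
t16.Δ0 d=0 b=0 f=1 clk=0 h=1 g=1 a=0 c=1 e=1
t16.Δ1 d=0 b=0 f=1 clk=1 h=1 g=1 a=0 c=1 e=1
t16.Δ2 d=0 b=0 f=1 clk=1 h=1 g=1 a=0 c=0 e=1
t16.Δ3 d=0 b=0 f=1 clk=1 h=1 g=1 a=1 c=0 e=1
t17.Δ0 d=0 b=0 f=1 clk=1 h=1 g=1 a=1 c=0 e=1
t17.Δ1 d=0 b=0 f=1 clk=0 h=1 g=1 a=1 c=0 e=1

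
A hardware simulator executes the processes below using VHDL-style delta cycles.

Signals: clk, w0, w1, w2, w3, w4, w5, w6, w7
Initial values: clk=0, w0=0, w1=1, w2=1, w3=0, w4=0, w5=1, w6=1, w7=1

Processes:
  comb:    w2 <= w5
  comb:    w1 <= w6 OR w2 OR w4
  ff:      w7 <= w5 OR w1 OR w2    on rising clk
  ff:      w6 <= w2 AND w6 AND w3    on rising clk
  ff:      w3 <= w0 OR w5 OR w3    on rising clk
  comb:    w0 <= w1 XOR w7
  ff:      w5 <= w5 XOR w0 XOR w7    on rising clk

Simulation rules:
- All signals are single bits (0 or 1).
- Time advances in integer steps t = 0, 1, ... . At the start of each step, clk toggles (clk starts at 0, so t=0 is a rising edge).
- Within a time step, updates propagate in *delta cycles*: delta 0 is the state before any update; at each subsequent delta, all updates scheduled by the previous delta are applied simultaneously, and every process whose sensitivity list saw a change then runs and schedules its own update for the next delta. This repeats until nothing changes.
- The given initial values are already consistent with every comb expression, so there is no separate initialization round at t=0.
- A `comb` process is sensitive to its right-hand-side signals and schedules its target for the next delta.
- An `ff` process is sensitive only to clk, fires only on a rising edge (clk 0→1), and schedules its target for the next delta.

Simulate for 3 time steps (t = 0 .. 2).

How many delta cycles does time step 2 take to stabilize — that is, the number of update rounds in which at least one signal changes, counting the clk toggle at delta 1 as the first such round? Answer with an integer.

3

t=0 Δ0: w3=0 w0=0 w5=1 w4=0 w6=1 w1=1 w7=1 clk=0 w2=1
  Δ1: clk:0→1
  Δ2: w3:0→1, w5:1→0, w6:1→0
  Δ3: w2:1→0
  Δ4: w1:1→0
  Δ5: w0:0→1
  (5Δ to stable)
t=1 Δ0: w3=1 w0=1 w5=0 w4=0 w6=0 w1=0 w7=1 clk=1 w2=0
  Δ1: clk:1→0
  (1Δ to stable)
t=2 Δ0: w3=1 w0=1 w5=0 w4=0 w6=0 w1=0 w7=1 clk=0 w2=0
  Δ1: clk:0→1
  Δ2: w7:1→0
  Δ3: w0:1→0
  (3Δ to stable)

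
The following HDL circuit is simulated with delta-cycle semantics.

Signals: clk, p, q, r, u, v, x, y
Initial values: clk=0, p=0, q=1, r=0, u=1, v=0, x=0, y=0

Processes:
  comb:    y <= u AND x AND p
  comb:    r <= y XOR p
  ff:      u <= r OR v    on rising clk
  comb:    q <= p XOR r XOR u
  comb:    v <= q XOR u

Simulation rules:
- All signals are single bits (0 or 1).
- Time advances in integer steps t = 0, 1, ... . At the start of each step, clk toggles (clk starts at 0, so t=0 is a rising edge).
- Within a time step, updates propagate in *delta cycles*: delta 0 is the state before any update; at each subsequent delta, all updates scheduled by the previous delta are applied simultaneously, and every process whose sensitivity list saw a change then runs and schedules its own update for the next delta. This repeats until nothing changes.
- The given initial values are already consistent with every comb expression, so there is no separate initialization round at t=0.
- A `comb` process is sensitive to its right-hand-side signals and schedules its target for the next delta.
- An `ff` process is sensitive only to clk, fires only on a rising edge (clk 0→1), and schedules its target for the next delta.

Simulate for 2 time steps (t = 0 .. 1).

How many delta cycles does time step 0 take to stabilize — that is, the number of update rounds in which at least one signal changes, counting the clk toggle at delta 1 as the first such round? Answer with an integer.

4

t=0 Δ0: v=0 x=0 u=1 p=0 q=1 y=0 clk=0 r=0
  Δ1: clk:0→1
  Δ2: u:1→0
  Δ3: v:0→1, q:1→0
  Δ4: v:1→0
  (4Δ to stable)
t=1 Δ0: v=0 x=0 u=0 p=0 q=0 y=0 clk=1 r=0
  Δ1: clk:1→0
  (1Δ to stable)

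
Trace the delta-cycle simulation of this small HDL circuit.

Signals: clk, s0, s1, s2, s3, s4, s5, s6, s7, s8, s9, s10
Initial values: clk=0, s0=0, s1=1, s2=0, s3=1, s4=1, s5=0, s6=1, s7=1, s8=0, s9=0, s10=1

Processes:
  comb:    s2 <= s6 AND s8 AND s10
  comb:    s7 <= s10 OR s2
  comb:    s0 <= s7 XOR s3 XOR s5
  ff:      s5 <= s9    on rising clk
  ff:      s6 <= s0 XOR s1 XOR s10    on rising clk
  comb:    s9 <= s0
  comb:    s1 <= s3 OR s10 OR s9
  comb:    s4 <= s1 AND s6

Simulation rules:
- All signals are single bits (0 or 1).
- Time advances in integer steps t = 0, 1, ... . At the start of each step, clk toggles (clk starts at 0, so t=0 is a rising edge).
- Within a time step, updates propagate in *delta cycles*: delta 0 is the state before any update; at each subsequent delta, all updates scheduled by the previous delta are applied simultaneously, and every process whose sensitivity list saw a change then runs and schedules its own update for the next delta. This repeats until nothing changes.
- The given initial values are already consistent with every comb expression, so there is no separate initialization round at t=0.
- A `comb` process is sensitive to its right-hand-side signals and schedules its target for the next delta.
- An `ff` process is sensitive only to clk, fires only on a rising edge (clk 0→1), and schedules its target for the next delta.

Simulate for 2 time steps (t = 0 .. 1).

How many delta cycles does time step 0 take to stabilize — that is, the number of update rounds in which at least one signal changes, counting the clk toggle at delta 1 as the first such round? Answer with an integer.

3

t=0 Δ0: s1=1 s10=1 s3=1 s8=0 s2=0 s9=0 s4=1 s6=1 clk=0 s0=0 s5=0 s7=1
  Δ1: clk:0→1
  Δ2: s6:1→0
  Δ3: s4:1→0
  (3Δ to stable)
t=1 Δ0: s1=1 s10=1 s3=1 s8=0 s2=0 s9=0 s4=0 s6=0 clk=1 s0=0 s5=0 s7=1
  Δ1: clk:1→0
  (1Δ to stable)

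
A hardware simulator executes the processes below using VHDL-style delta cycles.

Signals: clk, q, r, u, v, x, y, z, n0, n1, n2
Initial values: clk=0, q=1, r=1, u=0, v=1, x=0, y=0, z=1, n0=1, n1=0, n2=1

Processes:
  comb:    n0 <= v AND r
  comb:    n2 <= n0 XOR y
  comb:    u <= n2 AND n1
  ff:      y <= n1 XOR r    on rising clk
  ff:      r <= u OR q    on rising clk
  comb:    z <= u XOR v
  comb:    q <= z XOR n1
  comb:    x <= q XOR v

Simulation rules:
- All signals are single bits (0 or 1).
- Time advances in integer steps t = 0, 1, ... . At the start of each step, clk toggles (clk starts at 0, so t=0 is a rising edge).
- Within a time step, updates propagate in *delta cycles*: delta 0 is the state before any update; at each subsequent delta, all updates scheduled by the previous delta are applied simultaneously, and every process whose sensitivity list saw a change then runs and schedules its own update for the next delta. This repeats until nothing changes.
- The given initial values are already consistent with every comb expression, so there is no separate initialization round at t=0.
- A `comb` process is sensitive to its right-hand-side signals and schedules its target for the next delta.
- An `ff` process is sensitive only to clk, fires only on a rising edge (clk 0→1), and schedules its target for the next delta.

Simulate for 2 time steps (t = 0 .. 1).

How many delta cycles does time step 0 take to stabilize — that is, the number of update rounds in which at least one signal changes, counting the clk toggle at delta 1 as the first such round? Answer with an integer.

3

t=0 Δ0: x=0 z=1 n2=1 r=1 y=0 v=1 n0=1 n1=0 u=0 clk=0 q=1
  Δ1: clk:0→1
  Δ2: y:0→1
  Δ3: n2:1→0
  (3Δ to stable)
t=1 Δ0: x=0 z=1 n2=0 r=1 y=1 v=1 n0=1 n1=0 u=0 clk=1 q=1
  Δ1: clk:1→0
  (1Δ to stable)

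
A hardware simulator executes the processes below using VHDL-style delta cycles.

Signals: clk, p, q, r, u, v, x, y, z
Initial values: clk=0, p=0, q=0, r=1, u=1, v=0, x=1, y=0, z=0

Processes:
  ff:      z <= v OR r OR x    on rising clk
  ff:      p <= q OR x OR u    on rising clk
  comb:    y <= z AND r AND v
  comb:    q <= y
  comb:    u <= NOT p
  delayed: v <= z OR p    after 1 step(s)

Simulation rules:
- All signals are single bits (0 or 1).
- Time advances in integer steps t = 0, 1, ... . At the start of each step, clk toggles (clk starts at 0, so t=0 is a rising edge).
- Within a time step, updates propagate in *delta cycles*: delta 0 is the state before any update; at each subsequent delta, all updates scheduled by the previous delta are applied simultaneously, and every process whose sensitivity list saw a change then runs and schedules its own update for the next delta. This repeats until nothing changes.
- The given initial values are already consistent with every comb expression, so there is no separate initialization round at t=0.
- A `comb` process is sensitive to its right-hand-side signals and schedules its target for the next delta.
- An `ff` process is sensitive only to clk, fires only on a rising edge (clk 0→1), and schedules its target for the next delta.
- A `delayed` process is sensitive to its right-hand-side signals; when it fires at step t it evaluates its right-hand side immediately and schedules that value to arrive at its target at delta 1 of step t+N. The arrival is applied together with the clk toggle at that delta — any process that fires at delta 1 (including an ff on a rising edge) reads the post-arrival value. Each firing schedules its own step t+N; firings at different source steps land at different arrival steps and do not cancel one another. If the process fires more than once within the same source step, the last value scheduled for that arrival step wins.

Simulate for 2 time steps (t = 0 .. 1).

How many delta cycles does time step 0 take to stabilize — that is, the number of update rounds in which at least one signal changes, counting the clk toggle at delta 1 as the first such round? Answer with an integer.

3

t0.Δ0 x=1 q=0 y=0 u=1 p=0 clk=0 r=1 z=0 v=0
t0.Δ1 x=1 q=0 y=0 u=1 p=0 clk=1 r=1 z=0 v=0
t0.Δ2 x=1 q=0 y=0 u=1 p=1 clk=1 r=1 z=1 v=0
t0.Δ3 x=1 q=0 y=0 u=0 p=1 clk=1 r=1 z=1 v=0
t1.Δ0 x=1 q=0 y=0 u=0 p=1 clk=1 r=1 z=1 v=0
t1.Δ1 x=1 q=0 y=0 u=0 p=1 clk=0 r=1 z=1 v=1
t1.Δ2 x=1 q=0 y=1 u=0 p=1 clk=0 r=1 z=1 v=1
t1.Δ3 x=1 q=1 y=1 u=0 p=1 clk=0 r=1 z=1 v=1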